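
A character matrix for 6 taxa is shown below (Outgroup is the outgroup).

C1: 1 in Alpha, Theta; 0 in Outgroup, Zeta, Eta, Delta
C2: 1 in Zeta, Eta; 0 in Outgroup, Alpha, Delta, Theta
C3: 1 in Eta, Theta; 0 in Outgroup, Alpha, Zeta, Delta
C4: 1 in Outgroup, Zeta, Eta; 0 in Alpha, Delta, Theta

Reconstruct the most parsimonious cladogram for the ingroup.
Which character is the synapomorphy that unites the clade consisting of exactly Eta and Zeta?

C2

Character polarity is set by the outgroup: the derived state is whichever differs from the outgroup's state, so for C4 the derived state is '0', and for the remaining characters it is '1'.
Only Alpha and Theta show the derived state '1' for C1, supporting them as a clade.
C2: derived state '1' in Eta and Zeta only — synapomorphy for {Eta, Zeta}.
C3 (state '1') occurs in Eta and Theta but conflicts with the nesting implied by the other characters — most parsimoniously interpreted as homoplasy.
C4 (derived state '0') is shared by Alpha, Delta, and Theta — a synapomorphy uniting that clade.
Most parsimonious ingroup topology: (((Alpha,Theta),Delta),(Zeta,Eta)).
The clade {Eta, Zeta} is supported by C2: its derived state '1' occurs in exactly those taxa and in no other taxon (including the outgroup).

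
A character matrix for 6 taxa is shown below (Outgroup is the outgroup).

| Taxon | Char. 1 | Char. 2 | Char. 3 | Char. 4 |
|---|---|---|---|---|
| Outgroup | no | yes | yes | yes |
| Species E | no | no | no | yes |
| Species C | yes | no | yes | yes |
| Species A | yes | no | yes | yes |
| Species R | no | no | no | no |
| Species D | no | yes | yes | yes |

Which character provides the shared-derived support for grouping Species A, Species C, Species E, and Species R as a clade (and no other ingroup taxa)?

Char. 2

Character polarity is set by the outgroup: the derived state is whichever differs from the outgroup's state, so for Char. 2, Char. 3, Char. 4 the derived state is 'no', and for the remaining characters it is 'yes'.
Char. 1: derived state 'yes' in Species A and Species C only — synapomorphy for {Species A, Species C}.
Char. 2 (derived state 'no') is shared by Species A, Species C, Species E, and Species R — a synapomorphy uniting that clade.
Only Species E and Species R show the derived state 'no' for Char. 3, supporting them as a clade.
Char. 4 (derived state 'no') is unique to Species R (autapomorphy; uninformative for grouping).
Most parsimonious ingroup topology: (Species D,((Species R,Species E),(Species C,Species A))).
The clade {Species A, Species C, Species E, Species R} is supported by Char. 2: its derived state 'no' occurs in exactly those taxa and in no other taxon (including the outgroup).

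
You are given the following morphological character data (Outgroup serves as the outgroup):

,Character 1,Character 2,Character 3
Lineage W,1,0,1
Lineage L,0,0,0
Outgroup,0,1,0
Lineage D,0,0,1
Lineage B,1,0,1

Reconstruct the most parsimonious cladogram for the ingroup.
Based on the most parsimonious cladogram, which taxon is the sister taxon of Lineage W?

Character polarity is set by the outgroup: the derived state is whichever differs from the outgroup's state, so for Character 2 the derived state is '0', and for the remaining characters it is '1'.
Character 1: derived state '1' in Lineage B and Lineage W only — synapomorphy for {Lineage B, Lineage W}.
All ingroup taxa share the derived state '0' for Character 2; it defines the ingroup but does not resolve relationships within it.
Only Lineage B, Lineage D, and Lineage W show the derived state '1' for Character 3, supporting them as a clade.
Most parsimonious ingroup topology: ((Lineage D,(Lineage B,Lineage W)),Lineage L).
Lineage W and Lineage B form a cherry on this tree, so they are sister taxa.

Lineage B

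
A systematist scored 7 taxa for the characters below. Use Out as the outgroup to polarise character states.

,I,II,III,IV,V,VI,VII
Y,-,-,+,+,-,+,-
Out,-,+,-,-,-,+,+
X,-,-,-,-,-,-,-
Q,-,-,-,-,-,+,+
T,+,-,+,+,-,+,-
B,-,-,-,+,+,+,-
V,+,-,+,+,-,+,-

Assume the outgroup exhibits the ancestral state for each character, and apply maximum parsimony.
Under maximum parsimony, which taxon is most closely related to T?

V

Character polarity is set by the outgroup: the derived state is whichever differs from the outgroup's state, so for II, VI, VII the derived state is '-', and for the remaining characters it is '+'.
I: derived state '+' in T and V only — synapomorphy for {T, V}.
II (derived state '-') is shared by all ingroup taxa — unites the whole ingroup.
Only T, V, and Y show the derived state '+' for III, supporting them as a clade.
IV (derived state '+') is shared by B, T, V, and Y — a synapomorphy uniting that clade.
V: derived state '+' in B only — an autapomorphy, so it tells us nothing about relationships among taxa.
VI: derived state '-' in X only — an autapomorphy, so it tells us nothing about relationships among taxa.
VII (derived state '-') is shared by B, T, V, X, and Y — a synapomorphy uniting that clade.
Most parsimonious ingroup topology: ((X,(((V,T),Y),B)),Q).
T and V form a cherry on this tree, so they are sister taxa.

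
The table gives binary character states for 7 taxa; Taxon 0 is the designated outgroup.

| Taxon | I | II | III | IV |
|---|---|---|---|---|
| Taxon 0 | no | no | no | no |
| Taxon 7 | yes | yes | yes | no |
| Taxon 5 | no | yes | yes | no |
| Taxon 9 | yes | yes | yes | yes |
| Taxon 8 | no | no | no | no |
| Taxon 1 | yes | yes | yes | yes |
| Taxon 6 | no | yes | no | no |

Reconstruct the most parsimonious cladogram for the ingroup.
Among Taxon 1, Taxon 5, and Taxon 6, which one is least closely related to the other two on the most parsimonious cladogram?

Taxon 6

The outgroup has state 'no' for every character, so 'yes' is the derived state throughout.
I (derived state 'yes') is shared by Taxon 1, Taxon 7, and Taxon 9 — a synapomorphy uniting that clade.
II: derived state 'yes' in Taxon 1, Taxon 5, Taxon 6, Taxon 7, and Taxon 9 only — synapomorphy for {Taxon 1, Taxon 5, Taxon 6, Taxon 7, Taxon 9}.
Only Taxon 1, Taxon 5, Taxon 7, and Taxon 9 show the derived state 'yes' for III, supporting them as a clade.
IV: derived state 'yes' in Taxon 1 and Taxon 9 only — synapomorphy for {Taxon 1, Taxon 9}.
Most parsimonious ingroup topology: ((((Taxon 7,(Taxon 9,Taxon 1)),Taxon 5),Taxon 6),Taxon 8).
Taxon 1 and Taxon 5 share a more recent common ancestor with each other than either does with Taxon 6, so Taxon 6 is the least closely related of the three.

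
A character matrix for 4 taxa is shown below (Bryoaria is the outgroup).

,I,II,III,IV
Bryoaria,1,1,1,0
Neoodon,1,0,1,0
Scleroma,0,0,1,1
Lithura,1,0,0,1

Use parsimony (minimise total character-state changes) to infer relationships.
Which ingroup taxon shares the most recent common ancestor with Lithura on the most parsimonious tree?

Scleroma

Character polarity is set by the outgroup: the derived state is whichever differs from the outgroup's state, so for I, II, III the derived state is '0', and for the remaining characters it is '1'.
I: derived state '0' in Scleroma only — an autapomorphy, so it tells us nothing about relationships among taxa.
II (derived state '0') is shared by all ingroup taxa — unites the whole ingroup.
III (derived state '0') is unique to Lithura (autapomorphy; uninformative for grouping).
IV: derived state '1' in Lithura and Scleroma only — synapomorphy for {Lithura, Scleroma}.
Most parsimonious ingroup topology: (Neoodon,(Scleroma,Lithura)).
Lithura and Scleroma form a cherry on this tree, so they are sister taxa.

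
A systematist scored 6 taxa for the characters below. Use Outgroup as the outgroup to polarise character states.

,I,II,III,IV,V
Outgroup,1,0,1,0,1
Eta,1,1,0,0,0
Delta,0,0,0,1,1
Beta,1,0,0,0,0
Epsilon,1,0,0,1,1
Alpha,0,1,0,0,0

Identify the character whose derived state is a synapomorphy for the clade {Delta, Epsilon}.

Character polarity is set by the outgroup: the derived state is whichever differs from the outgroup's state, so for I, III, V the derived state is '0', and for the remaining characters it is '1'.
I groups Alpha and Delta, which is incompatible with the clades supported by the remaining characters; treating it as convergent (homoplasy) costs fewer steps than any alternative tree.
Only Alpha and Eta show the derived state '1' for II, supporting them as a clade.
All ingroup taxa share the derived state '0' for III; it defines the ingroup but does not resolve relationships within it.
IV: derived state '1' in Delta and Epsilon only — synapomorphy for {Delta, Epsilon}.
Only Alpha, Beta, and Eta show the derived state '0' for V, supporting them as a clade.
Most parsimonious ingroup topology: (((Eta,Alpha),Beta),(Delta,Epsilon)).
The clade {Delta, Epsilon} is supported by IV: its derived state '1' occurs in exactly those taxa and in no other taxon (including the outgroup).

IV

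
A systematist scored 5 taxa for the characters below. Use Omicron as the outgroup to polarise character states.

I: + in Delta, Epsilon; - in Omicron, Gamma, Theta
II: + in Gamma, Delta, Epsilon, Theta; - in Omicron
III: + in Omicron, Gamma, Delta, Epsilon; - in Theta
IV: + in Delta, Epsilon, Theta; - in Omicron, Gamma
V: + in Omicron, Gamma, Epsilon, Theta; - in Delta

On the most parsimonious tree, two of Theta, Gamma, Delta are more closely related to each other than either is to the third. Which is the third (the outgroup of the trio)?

Gamma

Character polarity is set by the outgroup: the derived state is whichever differs from the outgroup's state, so for III, V the derived state is '-', and for the remaining characters it is '+'.
I (derived state '+') is shared by Delta and Epsilon — a synapomorphy uniting that clade.
II (derived state '+') is shared by all ingroup taxa — unites the whole ingroup.
III (derived state '-') is unique to Theta (autapomorphy; uninformative for grouping).
IV (derived state '+') is shared by Delta, Epsilon, and Theta — a synapomorphy uniting that clade.
V (derived state '-') is unique to Delta (autapomorphy; uninformative for grouping).
Most parsimonious ingroup topology: (Gamma,((Delta,Epsilon),Theta)).
Delta and Theta share a more recent common ancestor with each other than either does with Gamma, so Gamma is the least closely related of the three.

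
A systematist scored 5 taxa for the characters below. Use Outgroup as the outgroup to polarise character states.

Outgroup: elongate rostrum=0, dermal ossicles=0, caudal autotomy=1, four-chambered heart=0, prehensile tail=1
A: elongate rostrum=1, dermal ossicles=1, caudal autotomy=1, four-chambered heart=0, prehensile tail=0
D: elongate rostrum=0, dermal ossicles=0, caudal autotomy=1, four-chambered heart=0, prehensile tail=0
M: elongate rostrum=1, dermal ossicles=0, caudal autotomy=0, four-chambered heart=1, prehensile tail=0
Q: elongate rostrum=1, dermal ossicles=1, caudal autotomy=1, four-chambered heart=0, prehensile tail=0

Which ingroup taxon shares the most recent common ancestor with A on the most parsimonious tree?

Character polarity is set by the outgroup: the derived state is whichever differs from the outgroup's state, so for caudal autotomy, prehensile tail the derived state is '0', and for the remaining characters it is '1'.
elongate rostrum: derived state '1' in A, M, and Q only — synapomorphy for {A, M, Q}.
dermal ossicles: derived state '1' in A and Q only — synapomorphy for {A, Q}.
caudal autotomy (derived state '0') is unique to M (autapomorphy; uninformative for grouping).
four-chambered heart: derived state '1' in M only — an autapomorphy, so it tells us nothing about relationships among taxa.
prehensile tail (derived state '0') is shared by all ingroup taxa — unites the whole ingroup.
Most parsimonious ingroup topology: (((A,Q),M),D).
A and Q form a cherry on this tree, so they are sister taxa.

Q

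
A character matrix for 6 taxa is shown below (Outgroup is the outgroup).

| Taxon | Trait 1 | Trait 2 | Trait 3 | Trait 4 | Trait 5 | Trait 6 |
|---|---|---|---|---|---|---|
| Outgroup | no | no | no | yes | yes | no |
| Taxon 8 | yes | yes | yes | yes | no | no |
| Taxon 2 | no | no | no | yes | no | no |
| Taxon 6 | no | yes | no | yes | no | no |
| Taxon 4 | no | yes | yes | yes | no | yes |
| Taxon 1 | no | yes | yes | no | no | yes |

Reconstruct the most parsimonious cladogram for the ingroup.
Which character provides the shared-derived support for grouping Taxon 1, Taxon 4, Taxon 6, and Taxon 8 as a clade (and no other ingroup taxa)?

Trait 2

Character polarity is set by the outgroup: the derived state is whichever differs from the outgroup's state, so for Trait 4, Trait 5 the derived state is 'no', and for the remaining characters it is 'yes'.
Trait 1 (derived state 'yes') is unique to Taxon 8 (autapomorphy; uninformative for grouping).
Trait 2 (derived state 'yes') is shared by Taxon 1, Taxon 4, Taxon 6, and Taxon 8 — a synapomorphy uniting that clade.
Trait 3: derived state 'yes' in Taxon 1, Taxon 4, and Taxon 8 only — synapomorphy for {Taxon 1, Taxon 4, Taxon 8}.
Trait 4 (derived state 'no') is unique to Taxon 1 (autapomorphy; uninformative for grouping).
All ingroup taxa share the derived state 'no' for Trait 5; it defines the ingroup but does not resolve relationships within it.
Trait 6: derived state 'yes' in Taxon 1 and Taxon 4 only — synapomorphy for {Taxon 1, Taxon 4}.
Most parsimonious ingroup topology: (((Taxon 8,(Taxon 4,Taxon 1)),Taxon 6),Taxon 2).
The clade {Taxon 1, Taxon 4, Taxon 6, Taxon 8} is supported by Trait 2: its derived state 'yes' occurs in exactly those taxa and in no other taxon (including the outgroup).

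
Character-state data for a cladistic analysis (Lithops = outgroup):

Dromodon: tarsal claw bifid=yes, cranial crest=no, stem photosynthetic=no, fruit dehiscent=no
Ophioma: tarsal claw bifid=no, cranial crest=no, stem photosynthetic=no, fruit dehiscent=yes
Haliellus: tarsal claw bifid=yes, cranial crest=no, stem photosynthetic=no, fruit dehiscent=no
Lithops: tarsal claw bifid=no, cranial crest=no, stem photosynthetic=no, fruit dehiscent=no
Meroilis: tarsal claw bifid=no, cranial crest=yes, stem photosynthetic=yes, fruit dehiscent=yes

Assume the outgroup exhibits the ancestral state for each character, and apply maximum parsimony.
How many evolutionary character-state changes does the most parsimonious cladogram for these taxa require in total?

The outgroup has state 'no' for every character, so 'yes' is the derived state throughout.
tarsal claw bifid: derived state 'yes' in Dromodon and Haliellus only — synapomorphy for {Dromodon, Haliellus}.
cranial crest (derived state 'yes') is unique to Meroilis (autapomorphy; uninformative for grouping).
stem photosynthetic (derived state 'yes') is unique to Meroilis (autapomorphy; uninformative for grouping).
Only Meroilis and Ophioma show the derived state 'yes' for fruit dehiscent, supporting them as a clade.
Most parsimonious ingroup topology: ((Dromodon,Haliellus),(Ophioma,Meroilis)).
Changes per character on this tree: tarsal claw bifid: 1; cranial crest: 1; stem photosynthetic: 1; fruit dehiscent: 1.
Total = 4.

4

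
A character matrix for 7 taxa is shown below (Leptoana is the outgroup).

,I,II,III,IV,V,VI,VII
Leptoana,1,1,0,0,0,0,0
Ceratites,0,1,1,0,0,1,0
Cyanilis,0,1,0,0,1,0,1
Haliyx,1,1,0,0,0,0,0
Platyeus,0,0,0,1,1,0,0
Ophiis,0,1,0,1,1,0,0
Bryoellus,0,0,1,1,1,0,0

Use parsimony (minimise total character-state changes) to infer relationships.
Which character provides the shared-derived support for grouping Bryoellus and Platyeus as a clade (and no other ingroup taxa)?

Character polarity is set by the outgroup: the derived state is whichever differs from the outgroup's state, so for I, II the derived state is '0', and for the remaining characters it is '1'.
Only Bryoellus, Ceratites, Cyanilis, Ophiis, and Platyeus show the derived state '0' for I, supporting them as a clade.
II (derived state '0') is shared by Bryoellus and Platyeus — a synapomorphy uniting that clade.
III (state '1') occurs in Bryoellus and Ceratites but conflicts with the nesting implied by the other characters — most parsimoniously interpreted as homoplasy.
IV: derived state '1' in Bryoellus, Ophiis, and Platyeus only — synapomorphy for {Bryoellus, Ophiis, Platyeus}.
Only Bryoellus, Cyanilis, Ophiis, and Platyeus show the derived state '1' for V, supporting them as a clade.
VI (derived state '1') is unique to Ceratites (autapomorphy; uninformative for grouping).
VII (derived state '1') is unique to Cyanilis (autapomorphy; uninformative for grouping).
Most parsimonious ingroup topology: ((Ceratites,(Cyanilis,((Platyeus,Bryoellus),Ophiis))),Haliyx).
The clade {Bryoellus, Platyeus} is supported by II: its derived state '0' occurs in exactly those taxa and in no other taxon (including the outgroup).

II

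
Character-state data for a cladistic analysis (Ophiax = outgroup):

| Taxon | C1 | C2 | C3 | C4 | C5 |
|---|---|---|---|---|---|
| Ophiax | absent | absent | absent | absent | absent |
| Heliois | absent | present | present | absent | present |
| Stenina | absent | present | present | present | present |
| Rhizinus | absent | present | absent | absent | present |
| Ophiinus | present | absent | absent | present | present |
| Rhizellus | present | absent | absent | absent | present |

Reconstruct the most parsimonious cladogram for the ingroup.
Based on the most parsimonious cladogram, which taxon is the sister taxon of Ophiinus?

Rhizellus

The outgroup has state 'absent' for every character, so 'present' is the derived state throughout.
C1: derived state 'present' in Ophiinus and Rhizellus only — synapomorphy for {Ophiinus, Rhizellus}.
C2: derived state 'present' in Heliois, Rhizinus, and Stenina only — synapomorphy for {Heliois, Rhizinus, Stenina}.
C3 (derived state 'present') is shared by Heliois and Stenina — a synapomorphy uniting that clade.
C4 (state 'present') occurs in Ophiinus and Stenina but conflicts with the nesting implied by the other characters — most parsimoniously interpreted as homoplasy.
C5 (derived state 'present') is shared by all ingroup taxa — unites the whole ingroup.
Most parsimonious ingroup topology: (((Heliois,Stenina),Rhizinus),(Ophiinus,Rhizellus)).
Ophiinus and Rhizellus form a cherry on this tree, so they are sister taxa.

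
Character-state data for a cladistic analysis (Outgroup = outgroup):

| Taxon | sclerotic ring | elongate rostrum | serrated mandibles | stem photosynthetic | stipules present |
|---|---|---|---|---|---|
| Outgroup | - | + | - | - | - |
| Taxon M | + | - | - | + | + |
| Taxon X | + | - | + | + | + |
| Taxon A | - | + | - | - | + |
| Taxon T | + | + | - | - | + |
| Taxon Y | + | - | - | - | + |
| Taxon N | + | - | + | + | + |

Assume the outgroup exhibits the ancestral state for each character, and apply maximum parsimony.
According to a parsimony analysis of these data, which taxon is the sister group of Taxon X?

Character polarity is set by the outgroup: the derived state is whichever differs from the outgroup's state, so for elongate rostrum the derived state is '-', and for the remaining characters it is '+'.
sclerotic ring: derived state '+' in Taxon M, Taxon N, Taxon T, Taxon X, and Taxon Y only — synapomorphy for {Taxon M, Taxon N, Taxon T, Taxon X, Taxon Y}.
Only Taxon M, Taxon N, Taxon X, and Taxon Y show the derived state '-' for elongate rostrum, supporting them as a clade.
Only Taxon N and Taxon X show the derived state '+' for serrated mandibles, supporting them as a clade.
Only Taxon M, Taxon N, and Taxon X show the derived state '+' for stem photosynthetic, supporting them as a clade.
All ingroup taxa share the derived state '+' for stipules present; it defines the ingroup but does not resolve relationships within it.
Most parsimonious ingroup topology: ((((Taxon M,(Taxon X,Taxon N)),Taxon Y),Taxon T),Taxon A).
Taxon X and Taxon N form a cherry on this tree, so they are sister taxa.

Taxon N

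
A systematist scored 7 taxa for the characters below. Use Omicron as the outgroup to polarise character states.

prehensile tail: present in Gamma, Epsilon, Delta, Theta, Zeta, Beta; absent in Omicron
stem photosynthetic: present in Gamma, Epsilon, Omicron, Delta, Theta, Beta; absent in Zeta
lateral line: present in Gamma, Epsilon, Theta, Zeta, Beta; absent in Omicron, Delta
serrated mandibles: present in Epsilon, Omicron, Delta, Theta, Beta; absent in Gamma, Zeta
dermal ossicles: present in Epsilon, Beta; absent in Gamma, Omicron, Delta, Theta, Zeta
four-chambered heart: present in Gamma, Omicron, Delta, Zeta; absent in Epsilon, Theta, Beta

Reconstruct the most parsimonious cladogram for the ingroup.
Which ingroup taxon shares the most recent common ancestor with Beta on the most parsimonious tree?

Epsilon

Character polarity is set by the outgroup: the derived state is whichever differs from the outgroup's state, so for stem photosynthetic, serrated mandibles, four-chambered heart the derived state is 'absent', and for the remaining characters it is 'present'.
All ingroup taxa share the derived state 'present' for prehensile tail; it defines the ingroup but does not resolve relationships within it.
stem photosynthetic: derived state 'absent' in Zeta only — an autapomorphy, so it tells us nothing about relationships among taxa.
Only Beta, Epsilon, Gamma, Theta, and Zeta show the derived state 'present' for lateral line, supporting them as a clade.
serrated mandibles (derived state 'absent') is shared by Gamma and Zeta — a synapomorphy uniting that clade.
dermal ossicles (derived state 'present') is shared by Beta and Epsilon — a synapomorphy uniting that clade.
four-chambered heart: derived state 'absent' in Beta, Epsilon, and Theta only — synapomorphy for {Beta, Epsilon, Theta}.
Most parsimonious ingroup topology: ((((Epsilon,Beta),Theta),(Gamma,Zeta)),Delta).
Beta and Epsilon form a cherry on this tree, so they are sister taxa.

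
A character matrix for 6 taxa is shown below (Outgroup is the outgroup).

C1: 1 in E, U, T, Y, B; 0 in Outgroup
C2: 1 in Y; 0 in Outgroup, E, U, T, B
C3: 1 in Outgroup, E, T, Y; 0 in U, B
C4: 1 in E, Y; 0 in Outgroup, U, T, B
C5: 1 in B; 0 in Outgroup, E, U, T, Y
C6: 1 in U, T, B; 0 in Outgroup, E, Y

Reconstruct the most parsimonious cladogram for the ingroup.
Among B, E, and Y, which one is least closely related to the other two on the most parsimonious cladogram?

Character polarity is set by the outgroup: the derived state is whichever differs from the outgroup's state, so for C3 the derived state is '0', and for the remaining characters it is '1'.
All ingroup taxa share the derived state '1' for C1; it defines the ingroup but does not resolve relationships within it.
C2 (derived state '1') is unique to Y (autapomorphy; uninformative for grouping).
Only B and U show the derived state '0' for C3, supporting them as a clade.
Only E and Y show the derived state '1' for C4, supporting them as a clade.
C5: derived state '1' in B only — an autapomorphy, so it tells us nothing about relationships among taxa.
C6: derived state '1' in B, T, and U only — synapomorphy for {B, T, U}.
Most parsimonious ingroup topology: ((E,Y),((U,B),T)).
E and Y share a more recent common ancestor with each other than either does with B, so B is the least closely related of the three.

B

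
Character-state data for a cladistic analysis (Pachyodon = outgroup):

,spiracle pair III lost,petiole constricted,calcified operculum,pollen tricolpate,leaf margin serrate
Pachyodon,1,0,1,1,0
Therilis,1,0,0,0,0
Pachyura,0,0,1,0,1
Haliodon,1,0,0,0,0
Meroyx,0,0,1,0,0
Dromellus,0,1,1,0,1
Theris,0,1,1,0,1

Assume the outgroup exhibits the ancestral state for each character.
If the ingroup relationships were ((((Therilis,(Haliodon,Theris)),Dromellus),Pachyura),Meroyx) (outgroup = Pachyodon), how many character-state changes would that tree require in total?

11

Map each character onto ((((Therilis,(Haliodon,Theris)),Dromellus),Pachyura),Meroyx) (rooted by Pachyodon) and count the minimum state changes it requires (Fitch parsimony):
spiracle pair III lost: 3; petiole constricted: 2; calcified operculum: 2; pollen tricolpate: 1; leaf margin serrate: 3.
Total tree length = 11.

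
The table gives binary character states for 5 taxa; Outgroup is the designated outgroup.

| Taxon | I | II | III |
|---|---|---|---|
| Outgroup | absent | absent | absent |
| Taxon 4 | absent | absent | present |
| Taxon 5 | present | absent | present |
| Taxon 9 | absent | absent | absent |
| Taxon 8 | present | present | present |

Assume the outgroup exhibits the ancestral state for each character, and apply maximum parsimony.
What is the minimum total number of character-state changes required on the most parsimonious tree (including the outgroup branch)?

The outgroup has state 'absent' for every character, so 'present' is the derived state throughout.
Only Taxon 5 and Taxon 8 show the derived state 'present' for I, supporting them as a clade.
II (derived state 'present') is unique to Taxon 8 (autapomorphy; uninformative for grouping).
Only Taxon 4, Taxon 5, and Taxon 8 show the derived state 'present' for III, supporting them as a clade.
Most parsimonious ingroup topology: ((Taxon 4,(Taxon 5,Taxon 8)),Taxon 9).
Changes per character on this tree: I: 1; II: 1; III: 1.
Total = 3.

3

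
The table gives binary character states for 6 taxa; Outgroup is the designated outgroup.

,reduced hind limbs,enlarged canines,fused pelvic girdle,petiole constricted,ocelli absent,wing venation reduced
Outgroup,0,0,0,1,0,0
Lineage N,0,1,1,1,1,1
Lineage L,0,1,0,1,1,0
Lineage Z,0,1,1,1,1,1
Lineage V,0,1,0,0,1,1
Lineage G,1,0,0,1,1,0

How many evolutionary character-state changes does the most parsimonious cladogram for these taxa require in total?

Character polarity is set by the outgroup: the derived state is whichever differs from the outgroup's state, so for petiole constricted the derived state is '0', and for the remaining characters it is '1'.
reduced hind limbs (derived state '1') is unique to Lineage G (autapomorphy; uninformative for grouping).
Only Lineage L, Lineage N, Lineage V, and Lineage Z show the derived state '1' for enlarged canines, supporting them as a clade.
fused pelvic girdle: derived state '1' in Lineage N and Lineage Z only — synapomorphy for {Lineage N, Lineage Z}.
petiole constricted (derived state '0') is unique to Lineage V (autapomorphy; uninformative for grouping).
All ingroup taxa share the derived state '1' for ocelli absent; it defines the ingroup but does not resolve relationships within it.
wing venation reduced: derived state '1' in Lineage N, Lineage V, and Lineage Z only — synapomorphy for {Lineage N, Lineage V, Lineage Z}.
Most parsimonious ingroup topology: ((((Lineage N,Lineage Z),Lineage V),Lineage L),Lineage G).
Changes per character on this tree: reduced hind limbs: 1; enlarged canines: 1; fused pelvic girdle: 1; petiole constricted: 1; ocelli absent: 1; wing venation reduced: 1.
Total = 6.

6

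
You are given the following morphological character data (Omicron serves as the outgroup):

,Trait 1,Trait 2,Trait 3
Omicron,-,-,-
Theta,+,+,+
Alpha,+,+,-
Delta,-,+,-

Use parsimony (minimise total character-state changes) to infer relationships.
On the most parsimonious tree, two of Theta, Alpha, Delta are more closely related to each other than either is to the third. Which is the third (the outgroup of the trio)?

The outgroup has state '-' for every character, so '+' is the derived state throughout.
Only Alpha and Theta show the derived state '+' for Trait 1, supporting them as a clade.
All ingroup taxa share the derived state '+' for Trait 2; it defines the ingroup but does not resolve relationships within it.
Trait 3 (derived state '+') is unique to Theta (autapomorphy; uninformative for grouping).
Most parsimonious ingroup topology: ((Theta,Alpha),Delta).
Alpha and Theta share a more recent common ancestor with each other than either does with Delta, so Delta is the least closely related of the three.

Delta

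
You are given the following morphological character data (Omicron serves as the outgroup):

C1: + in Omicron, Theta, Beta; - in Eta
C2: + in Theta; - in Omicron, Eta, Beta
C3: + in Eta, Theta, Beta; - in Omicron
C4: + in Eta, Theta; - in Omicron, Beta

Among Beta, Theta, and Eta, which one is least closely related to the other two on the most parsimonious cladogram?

Character polarity is set by the outgroup: the derived state is whichever differs from the outgroup's state, so for C1 the derived state is '-', and for the remaining characters it is '+'.
C1: derived state '-' in Eta only — an autapomorphy, so it tells us nothing about relationships among taxa.
C2: derived state '+' in Theta only — an autapomorphy, so it tells us nothing about relationships among taxa.
All ingroup taxa share the derived state '+' for C3; it defines the ingroup but does not resolve relationships within it.
Only Eta and Theta show the derived state '+' for C4, supporting them as a clade.
Most parsimonious ingroup topology: ((Eta,Theta),Beta).
Theta and Eta share a more recent common ancestor with each other than either does with Beta, so Beta is the least closely related of the three.

Beta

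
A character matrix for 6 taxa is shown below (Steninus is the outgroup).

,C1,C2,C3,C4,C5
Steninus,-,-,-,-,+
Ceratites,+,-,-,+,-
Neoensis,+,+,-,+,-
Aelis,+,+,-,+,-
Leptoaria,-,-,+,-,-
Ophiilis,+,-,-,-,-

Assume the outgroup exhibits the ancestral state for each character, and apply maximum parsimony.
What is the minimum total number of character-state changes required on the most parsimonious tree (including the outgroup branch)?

5

Character polarity is set by the outgroup: the derived state is whichever differs from the outgroup's state, so for C5 the derived state is '-', and for the remaining characters it is '+'.
C1 (derived state '+') is shared by Aelis, Ceratites, Neoensis, and Ophiilis — a synapomorphy uniting that clade.
C2: derived state '+' in Aelis and Neoensis only — synapomorphy for {Aelis, Neoensis}.
C3: derived state '+' in Leptoaria only — an autapomorphy, so it tells us nothing about relationships among taxa.
C4 (derived state '+') is shared by Aelis, Ceratites, and Neoensis — a synapomorphy uniting that clade.
C5 (derived state '-') is shared by all ingroup taxa — unites the whole ingroup.
Most parsimonious ingroup topology: (((Ceratites,(Neoensis,Aelis)),Ophiilis),Leptoaria).
Changes per character on this tree: C1: 1; C2: 1; C3: 1; C4: 1; C5: 1.
Total = 5.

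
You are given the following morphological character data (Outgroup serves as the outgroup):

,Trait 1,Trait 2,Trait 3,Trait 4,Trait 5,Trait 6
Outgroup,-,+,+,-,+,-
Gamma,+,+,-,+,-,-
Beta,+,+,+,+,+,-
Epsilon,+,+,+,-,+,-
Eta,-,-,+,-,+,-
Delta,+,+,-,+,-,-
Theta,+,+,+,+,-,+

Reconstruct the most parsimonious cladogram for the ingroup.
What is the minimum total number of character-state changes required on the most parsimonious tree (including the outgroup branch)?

Character polarity is set by the outgroup: the derived state is whichever differs from the outgroup's state, so for Trait 2, Trait 3, Trait 5 the derived state is '-', and for the remaining characters it is '+'.
Only Beta, Delta, Epsilon, Gamma, and Theta show the derived state '+' for Trait 1, supporting them as a clade.
Trait 2 (derived state '-') is unique to Eta (autapomorphy; uninformative for grouping).
Trait 3: derived state '-' in Delta and Gamma only — synapomorphy for {Delta, Gamma}.
Trait 4 (derived state '+') is shared by Beta, Delta, Gamma, and Theta — a synapomorphy uniting that clade.
Only Delta, Gamma, and Theta show the derived state '-' for Trait 5, supporting them as a clade.
Trait 6: derived state '+' in Theta only — an autapomorphy, so it tells us nothing about relationships among taxa.
Most parsimonious ingroup topology: (((((Gamma,Delta),Theta),Beta),Epsilon),Eta).
Changes per character on this tree: Trait 1: 1; Trait 2: 1; Trait 3: 1; Trait 4: 1; Trait 5: 1; Trait 6: 1.
Total = 6.

6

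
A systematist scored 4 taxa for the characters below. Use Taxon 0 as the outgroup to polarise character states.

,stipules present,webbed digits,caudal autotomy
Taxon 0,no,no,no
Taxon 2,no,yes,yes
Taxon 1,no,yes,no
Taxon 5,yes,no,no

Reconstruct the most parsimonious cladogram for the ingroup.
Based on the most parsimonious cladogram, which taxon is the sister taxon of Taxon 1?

Taxon 2

The outgroup has state 'no' for every character, so 'yes' is the derived state throughout.
stipules present: derived state 'yes' in Taxon 5 only — an autapomorphy, so it tells us nothing about relationships among taxa.
webbed digits: derived state 'yes' in Taxon 1 and Taxon 2 only — synapomorphy for {Taxon 1, Taxon 2}.
caudal autotomy: derived state 'yes' in Taxon 2 only — an autapomorphy, so it tells us nothing about relationships among taxa.
Most parsimonious ingroup topology: ((Taxon 2,Taxon 1),Taxon 5).
Taxon 1 and Taxon 2 form a cherry on this tree, so they are sister taxa.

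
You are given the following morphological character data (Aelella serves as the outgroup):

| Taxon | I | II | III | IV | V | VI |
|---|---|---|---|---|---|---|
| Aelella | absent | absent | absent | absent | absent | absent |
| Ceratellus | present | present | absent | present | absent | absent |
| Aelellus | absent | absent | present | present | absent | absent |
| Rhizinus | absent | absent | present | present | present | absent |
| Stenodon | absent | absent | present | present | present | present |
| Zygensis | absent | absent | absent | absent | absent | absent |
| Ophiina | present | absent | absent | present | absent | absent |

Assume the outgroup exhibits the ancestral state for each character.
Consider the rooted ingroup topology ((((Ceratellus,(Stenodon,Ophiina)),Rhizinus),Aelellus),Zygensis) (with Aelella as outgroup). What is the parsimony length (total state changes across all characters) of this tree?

Map each character onto ((((Ceratellus,(Stenodon,Ophiina)),Rhizinus),Aelellus),Zygensis) (rooted by Aelella) and count the minimum state changes it requires (Fitch parsimony):
I: 2; II: 1; III: 3; IV: 1; V: 2; VI: 1.
Total tree length = 10.

10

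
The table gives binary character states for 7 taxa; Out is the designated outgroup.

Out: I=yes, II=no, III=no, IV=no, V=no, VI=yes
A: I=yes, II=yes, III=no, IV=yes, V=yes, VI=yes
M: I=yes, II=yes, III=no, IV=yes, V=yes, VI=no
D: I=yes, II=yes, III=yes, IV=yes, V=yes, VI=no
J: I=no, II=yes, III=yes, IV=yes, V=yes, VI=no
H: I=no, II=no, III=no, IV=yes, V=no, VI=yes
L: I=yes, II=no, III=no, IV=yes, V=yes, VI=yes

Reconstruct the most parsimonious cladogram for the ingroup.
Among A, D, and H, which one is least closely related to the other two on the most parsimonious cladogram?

Character polarity is set by the outgroup: the derived state is whichever differs from the outgroup's state, so for I, VI the derived state is 'no', and for the remaining characters it is 'yes'.
I (state 'no') occurs in H and J but conflicts with the nesting implied by the other characters — most parsimoniously interpreted as homoplasy.
II: derived state 'yes' in A, D, J, and M only — synapomorphy for {A, D, J, M}.
III (derived state 'yes') is shared by D and J — a synapomorphy uniting that clade.
All ingroup taxa share the derived state 'yes' for IV; it defines the ingroup but does not resolve relationships within it.
V (derived state 'yes') is shared by A, D, J, L, and M — a synapomorphy uniting that clade.
VI: derived state 'no' in D, J, and M only — synapomorphy for {D, J, M}.
Most parsimonious ingroup topology: (((A,(M,(D,J))),L),H).
A and D share a more recent common ancestor with each other than either does with H, so H is the least closely related of the three.

H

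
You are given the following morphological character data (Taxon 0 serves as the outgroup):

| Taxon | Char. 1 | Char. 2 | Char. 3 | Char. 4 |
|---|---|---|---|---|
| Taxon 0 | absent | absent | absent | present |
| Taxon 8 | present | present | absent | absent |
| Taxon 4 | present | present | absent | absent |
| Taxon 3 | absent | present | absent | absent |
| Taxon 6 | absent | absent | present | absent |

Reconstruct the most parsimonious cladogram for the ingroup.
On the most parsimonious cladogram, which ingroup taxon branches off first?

Character polarity is set by the outgroup: the derived state is whichever differs from the outgroup's state, so for Char. 4 the derived state is 'absent', and for the remaining characters it is 'present'.
Char. 1 (derived state 'present') is shared by Taxon 4 and Taxon 8 — a synapomorphy uniting that clade.
Only Taxon 3, Taxon 4, and Taxon 8 show the derived state 'present' for Char. 2, supporting them as a clade.
Char. 3: derived state 'present' in Taxon 6 only — an autapomorphy, so it tells us nothing about relationships among taxa.
Char. 4 (derived state 'absent') is shared by all ingroup taxa — unites the whole ingroup.
Most parsimonious ingroup topology: (((Taxon 8,Taxon 4),Taxon 3),Taxon 6).
Taxon 6 is sister to the clade containing all other ingroup taxa, so it is the earliest-diverging (most basal) ingroup lineage.

Taxon 6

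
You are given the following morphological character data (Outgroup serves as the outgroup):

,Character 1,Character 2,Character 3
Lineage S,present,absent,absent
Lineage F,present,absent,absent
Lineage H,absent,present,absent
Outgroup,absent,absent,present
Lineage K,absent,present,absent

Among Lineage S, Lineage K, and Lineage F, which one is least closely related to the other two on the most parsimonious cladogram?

Lineage K

Character polarity is set by the outgroup: the derived state is whichever differs from the outgroup's state, so for Character 3 the derived state is 'absent', and for the remaining characters it is 'present'.
Character 1: derived state 'present' in Lineage F and Lineage S only — synapomorphy for {Lineage F, Lineage S}.
Character 2: derived state 'present' in Lineage H and Lineage K only — synapomorphy for {Lineage H, Lineage K}.
Character 3 (derived state 'absent') is shared by all ingroup taxa — unites the whole ingroup.
Most parsimonious ingroup topology: ((Lineage K,Lineage H),(Lineage F,Lineage S)).
Lineage F and Lineage S share a more recent common ancestor with each other than either does with Lineage K, so Lineage K is the least closely related of the three.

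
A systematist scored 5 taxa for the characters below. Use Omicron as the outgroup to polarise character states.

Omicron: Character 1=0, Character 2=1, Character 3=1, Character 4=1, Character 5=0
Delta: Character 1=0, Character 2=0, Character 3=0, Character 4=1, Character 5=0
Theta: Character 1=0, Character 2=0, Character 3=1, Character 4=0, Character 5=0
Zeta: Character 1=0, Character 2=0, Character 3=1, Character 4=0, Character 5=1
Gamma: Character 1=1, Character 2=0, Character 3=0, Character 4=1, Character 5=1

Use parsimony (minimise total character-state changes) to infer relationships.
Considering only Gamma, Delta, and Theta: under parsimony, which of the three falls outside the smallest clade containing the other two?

Theta

Character polarity is set by the outgroup: the derived state is whichever differs from the outgroup's state, so for Character 2, Character 3, Character 4 the derived state is '0', and for the remaining characters it is '1'.
Character 1: derived state '1' in Gamma only — an autapomorphy, so it tells us nothing about relationships among taxa.
Character 2 (derived state '0') is shared by all ingroup taxa — unites the whole ingroup.
Character 3: derived state '0' in Delta and Gamma only — synapomorphy for {Delta, Gamma}.
Only Theta and Zeta show the derived state '0' for Character 4, supporting them as a clade.
Character 5 groups Gamma and Zeta, which is incompatible with the clades supported by the remaining characters; treating it as convergent (homoplasy) costs fewer steps than any alternative tree.
Most parsimonious ingroup topology: ((Delta,Gamma),(Theta,Zeta)).
Gamma and Delta share a more recent common ancestor with each other than either does with Theta, so Theta is the least closely related of the three.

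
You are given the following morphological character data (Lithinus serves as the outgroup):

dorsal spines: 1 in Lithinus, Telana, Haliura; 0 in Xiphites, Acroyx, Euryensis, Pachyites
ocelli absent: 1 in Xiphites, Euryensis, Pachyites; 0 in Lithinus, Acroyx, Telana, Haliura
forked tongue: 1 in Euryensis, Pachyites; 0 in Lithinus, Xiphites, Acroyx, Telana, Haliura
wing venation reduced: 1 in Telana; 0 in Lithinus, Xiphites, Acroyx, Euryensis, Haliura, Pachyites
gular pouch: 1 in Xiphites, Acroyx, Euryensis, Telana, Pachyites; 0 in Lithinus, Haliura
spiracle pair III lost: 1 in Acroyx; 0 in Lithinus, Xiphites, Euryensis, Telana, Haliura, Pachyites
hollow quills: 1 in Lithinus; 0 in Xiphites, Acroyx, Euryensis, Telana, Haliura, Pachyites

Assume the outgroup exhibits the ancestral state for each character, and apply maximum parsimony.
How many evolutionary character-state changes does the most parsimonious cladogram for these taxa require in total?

7

Character polarity is set by the outgroup: the derived state is whichever differs from the outgroup's state, so for dorsal spines, hollow quills the derived state is '0', and for the remaining characters it is '1'.
dorsal spines (derived state '0') is shared by Acroyx, Euryensis, Pachyites, and Xiphites — a synapomorphy uniting that clade.
Only Euryensis, Pachyites, and Xiphites show the derived state '1' for ocelli absent, supporting them as a clade.
forked tongue (derived state '1') is shared by Euryensis and Pachyites — a synapomorphy uniting that clade.
wing venation reduced: derived state '1' in Telana only — an autapomorphy, so it tells us nothing about relationships among taxa.
gular pouch: derived state '1' in Acroyx, Euryensis, Pachyites, Telana, and Xiphites only — synapomorphy for {Acroyx, Euryensis, Pachyites, Telana, Xiphites}.
spiracle pair III lost (derived state '1') is unique to Acroyx (autapomorphy; uninformative for grouping).
All ingroup taxa share the derived state '0' for hollow quills; it defines the ingroup but does not resolve relationships within it.
Most parsimonious ingroup topology: ((((Xiphites,(Euryensis,Pachyites)),Acroyx),Telana),Haliura).
Changes per character on this tree: dorsal spines: 1; ocelli absent: 1; forked tongue: 1; wing venation reduced: 1; gular pouch: 1; spiracle pair III lost: 1; hollow quills: 1.
Total = 7.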